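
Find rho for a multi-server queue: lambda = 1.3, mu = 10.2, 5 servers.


rho = lambda / (c * mu) = 1.3 / (5 * 10.2) = 0.0255

0.0255


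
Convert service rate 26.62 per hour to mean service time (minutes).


Mean service time = 60/mu = 60/26.62 = 2.25 minutes

2.25 minutes


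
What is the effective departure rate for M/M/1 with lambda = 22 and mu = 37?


For a stable queue (lambda < mu), throughput = lambda = 22 per hour

22 per hour


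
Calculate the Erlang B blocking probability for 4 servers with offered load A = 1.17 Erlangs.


B(N,A) = (A^N/N!) / sum(A^k/k!, k=0..N) with N=4, A=1.17 = 0.0244

0.0244


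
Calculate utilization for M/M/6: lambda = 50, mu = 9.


rho = lambda/(c*mu) = 50/(6*9) = 0.9259

0.9259


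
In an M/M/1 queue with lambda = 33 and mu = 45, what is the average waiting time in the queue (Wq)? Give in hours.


rho = 33/45; Wq = rho/(mu - lambda) = 0.0611 hours

0.0611 hours


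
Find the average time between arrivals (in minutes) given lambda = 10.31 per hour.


Mean interarrival time = 60/lambda = 60/10.31 = 5.82 minutes

5.82 minutes


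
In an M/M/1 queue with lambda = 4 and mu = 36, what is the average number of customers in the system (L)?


rho = 4/36; L = rho/(1-rho) = 0.13

0.13


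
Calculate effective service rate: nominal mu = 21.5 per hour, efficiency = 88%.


Effective rate = mu * efficiency = 21.5 * 0.88 = 18.92 per hour

18.92 per hour


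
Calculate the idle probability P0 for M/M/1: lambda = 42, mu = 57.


P0 = 1 - rho = 1 - 42/57 = 0.2632

0.2632


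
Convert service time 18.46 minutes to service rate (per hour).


mu = 60 / avg_service_time = 60 / 18.46 = 3.25 per hour

3.25 per hour


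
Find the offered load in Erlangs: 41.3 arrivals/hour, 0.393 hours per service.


Offered load a = lambda * E[S] = 41.3 * 0.393 = 16.23 Erlangs

16.23 Erlangs


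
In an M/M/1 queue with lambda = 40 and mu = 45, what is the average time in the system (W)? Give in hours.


W = 1/(mu - lambda) = 1/(45 - 40) = 0.2 hours

0.2 hours


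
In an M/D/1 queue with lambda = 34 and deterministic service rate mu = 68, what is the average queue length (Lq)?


M/D/1: Lq = rho^2 / (2*(1-rho)) where rho = 34/68; Lq = 0.25

0.25


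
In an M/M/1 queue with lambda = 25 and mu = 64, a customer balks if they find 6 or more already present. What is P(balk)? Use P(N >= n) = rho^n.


P(N >= 6) = rho^6 = (25/64)^6 = 0.0036

0.0036


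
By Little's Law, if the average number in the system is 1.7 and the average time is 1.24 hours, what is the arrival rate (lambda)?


lambda = L / W = 1.7 / 1.24 = 1.37 per hour

1.37 per hour


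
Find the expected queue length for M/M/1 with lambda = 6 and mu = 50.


rho = 6/50; Lq = rho^2/(1-rho) = 0.02

0.02


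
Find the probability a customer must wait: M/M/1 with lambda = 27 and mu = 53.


P(wait) = rho = lambda/mu = 27/53 = 0.5094

0.5094


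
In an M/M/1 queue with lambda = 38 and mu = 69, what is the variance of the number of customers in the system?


rho = 38/69; Var(N) = rho/(1-rho)^2 = 2.73

2.73


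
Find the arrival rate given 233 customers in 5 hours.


lambda = total arrivals / time = 233 / 5 = 46.6 per hour

46.6 per hour


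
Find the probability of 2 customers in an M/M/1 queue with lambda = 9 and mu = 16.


rho = 9/16; P(n) = (1-rho)*rho^n = (1-9/16)*(9/16)^2 = 0.1384

0.1384


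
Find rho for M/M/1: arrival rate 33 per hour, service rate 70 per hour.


rho = lambda/mu = 33/70 = 0.4714

0.4714


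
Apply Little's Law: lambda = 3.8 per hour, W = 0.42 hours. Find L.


L = lambda * W = 3.8 * 0.42 = 1.6

1.6


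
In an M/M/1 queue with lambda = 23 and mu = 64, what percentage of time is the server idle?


Idle fraction = (1 - rho) * 100 = (1 - 23/64) * 100 = 64.1%

64.1%


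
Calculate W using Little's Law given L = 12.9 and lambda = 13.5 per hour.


W = L / lambda = 12.9 / 13.5 = 0.9556 hours

0.9556 hours


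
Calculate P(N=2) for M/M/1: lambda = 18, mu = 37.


rho = 18/37; P(n) = (1-rho)*rho^n = (1-18/37)*(18/37)^2 = 0.1215

0.1215


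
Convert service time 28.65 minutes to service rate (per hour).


mu = 60 / avg_service_time = 60 / 28.65 = 2.09 per hour

2.09 per hour


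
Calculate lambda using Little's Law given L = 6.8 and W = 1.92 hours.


lambda = L / W = 6.8 / 1.92 = 3.54 per hour

3.54 per hour


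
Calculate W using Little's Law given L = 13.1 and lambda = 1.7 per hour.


W = L / lambda = 13.1 / 1.7 = 7.7059 hours

7.7059 hours


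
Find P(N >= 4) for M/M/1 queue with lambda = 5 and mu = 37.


P(N >= 4) = rho^4 = (5/37)^4 = 0.0003

0.0003


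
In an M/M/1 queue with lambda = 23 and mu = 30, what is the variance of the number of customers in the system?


rho = 23/30; Var(N) = rho/(1-rho)^2 = 14.08

14.08


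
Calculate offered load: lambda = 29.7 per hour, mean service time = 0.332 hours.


Offered load a = lambda * E[S] = 29.7 * 0.332 = 9.86 Erlangs

9.86 Erlangs


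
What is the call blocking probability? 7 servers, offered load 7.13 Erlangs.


B(N,A) = (A^N/N!) / sum(A^k/k!, k=0..N) with N=7, A=7.13 = 0.2569

0.2569


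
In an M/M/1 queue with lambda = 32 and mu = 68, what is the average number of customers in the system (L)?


rho = 32/68; L = rho/(1-rho) = 0.89

0.89


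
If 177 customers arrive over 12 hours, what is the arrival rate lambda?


lambda = total arrivals / time = 177 / 12 = 14.75 per hour

14.75 per hour


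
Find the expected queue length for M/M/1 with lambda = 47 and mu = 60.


rho = 47/60; Lq = rho^2/(1-rho) = 2.83

2.83


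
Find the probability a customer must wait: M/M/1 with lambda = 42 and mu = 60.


P(wait) = rho = lambda/mu = 42/60 = 0.7

0.7


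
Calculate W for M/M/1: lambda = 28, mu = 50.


W = 1/(mu - lambda) = 1/(50 - 28) = 0.0455 hours

0.0455 hours


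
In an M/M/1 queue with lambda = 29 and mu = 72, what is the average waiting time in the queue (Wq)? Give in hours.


rho = 29/72; Wq = rho/(mu - lambda) = 0.0094 hours

0.0094 hours


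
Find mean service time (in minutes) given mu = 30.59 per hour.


Mean service time = 60/mu = 60/30.59 = 1.96 minutes

1.96 minutes


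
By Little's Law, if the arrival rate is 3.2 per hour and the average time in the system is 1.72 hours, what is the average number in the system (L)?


L = lambda * W = 3.2 * 1.72 = 5.5

5.5


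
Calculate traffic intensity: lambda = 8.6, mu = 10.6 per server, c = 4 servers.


rho = lambda / (c * mu) = 8.6 / (4 * 10.6) = 0.2028

0.2028


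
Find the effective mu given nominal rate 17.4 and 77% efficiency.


Effective rate = mu * efficiency = 17.4 * 0.77 = 13.4 per hour

13.4 per hour


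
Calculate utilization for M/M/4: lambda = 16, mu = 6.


rho = lambda/(c*mu) = 16/(4*6) = 0.6667

0.6667


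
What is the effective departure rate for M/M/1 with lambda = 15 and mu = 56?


For a stable queue (lambda < mu), throughput = lambda = 15 per hour

15 per hour


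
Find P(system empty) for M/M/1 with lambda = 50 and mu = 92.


P0 = 1 - rho = 1 - 50/92 = 0.4565

0.4565


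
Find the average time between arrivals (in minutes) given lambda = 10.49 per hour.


Mean interarrival time = 60/lambda = 60/10.49 = 5.72 minutes

5.72 minutes


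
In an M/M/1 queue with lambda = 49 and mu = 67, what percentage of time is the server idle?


Idle fraction = (1 - rho) * 100 = (1 - 49/67) * 100 = 26.9%

26.9%


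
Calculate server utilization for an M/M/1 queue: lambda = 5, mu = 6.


rho = lambda/mu = 5/6 = 0.8333

0.8333


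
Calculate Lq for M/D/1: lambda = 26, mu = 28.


M/D/1: Lq = rho^2 / (2*(1-rho)) where rho = 26/28; Lq = 6.04

6.04


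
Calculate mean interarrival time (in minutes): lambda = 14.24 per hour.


Mean interarrival time = 60/lambda = 60/14.24 = 4.21 minutes

4.21 minutes


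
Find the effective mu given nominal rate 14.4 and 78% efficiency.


Effective rate = mu * efficiency = 14.4 * 0.78 = 11.23 per hour

11.23 per hour


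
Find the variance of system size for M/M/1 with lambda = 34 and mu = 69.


rho = 34/69; Var(N) = rho/(1-rho)^2 = 1.92

1.92


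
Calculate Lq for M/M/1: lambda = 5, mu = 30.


rho = 5/30; Lq = rho^2/(1-rho) = 0.03

0.03


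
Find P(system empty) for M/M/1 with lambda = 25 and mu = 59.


P0 = 1 - rho = 1 - 25/59 = 0.5763

0.5763


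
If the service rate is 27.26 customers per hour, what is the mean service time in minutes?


Mean service time = 60/mu = 60/27.26 = 2.2 minutes

2.2 minutes


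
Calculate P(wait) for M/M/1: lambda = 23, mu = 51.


P(wait) = rho = lambda/mu = 23/51 = 0.451

0.451


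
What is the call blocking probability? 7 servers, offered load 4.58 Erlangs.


B(N,A) = (A^N/N!) / sum(A^k/k!, k=0..N) with N=7, A=4.58 = 0.0949

0.0949


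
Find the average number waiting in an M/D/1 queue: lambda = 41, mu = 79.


M/D/1: Lq = rho^2 / (2*(1-rho)) where rho = 41/79; Lq = 0.28

0.28


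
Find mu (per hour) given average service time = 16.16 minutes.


mu = 60 / avg_service_time = 60 / 16.16 = 3.71 per hour

3.71 per hour


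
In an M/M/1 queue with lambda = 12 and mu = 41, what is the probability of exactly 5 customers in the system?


rho = 12/41; P(n) = (1-rho)*rho^n = (1-12/41)*(12/41)^5 = 0.0015

0.0015


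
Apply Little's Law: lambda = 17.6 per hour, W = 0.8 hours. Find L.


L = lambda * W = 17.6 * 0.8 = 14.08

14.08


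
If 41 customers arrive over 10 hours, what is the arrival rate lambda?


lambda = total arrivals / time = 41 / 10 = 4.1 per hour

4.1 per hour


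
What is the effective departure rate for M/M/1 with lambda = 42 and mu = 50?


For a stable queue (lambda < mu), throughput = lambda = 42 per hour

42 per hour


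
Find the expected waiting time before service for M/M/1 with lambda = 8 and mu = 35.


rho = 8/35; Wq = rho/(mu - lambda) = 0.0085 hours

0.0085 hours


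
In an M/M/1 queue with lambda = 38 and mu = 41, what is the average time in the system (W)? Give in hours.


W = 1/(mu - lambda) = 1/(41 - 38) = 0.3333 hours

0.3333 hours


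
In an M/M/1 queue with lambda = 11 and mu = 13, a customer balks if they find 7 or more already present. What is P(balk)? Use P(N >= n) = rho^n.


P(N >= 7) = rho^7 = (11/13)^7 = 0.3106

0.3106


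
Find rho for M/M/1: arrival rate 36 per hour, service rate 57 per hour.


rho = lambda/mu = 36/57 = 0.6316

0.6316


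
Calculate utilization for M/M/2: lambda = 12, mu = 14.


rho = lambda/(c*mu) = 12/(2*14) = 0.4286

0.4286


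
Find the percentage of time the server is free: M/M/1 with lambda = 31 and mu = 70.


Idle fraction = (1 - rho) * 100 = (1 - 31/70) * 100 = 55.7%

55.7%


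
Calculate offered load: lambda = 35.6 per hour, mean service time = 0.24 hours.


Offered load a = lambda * E[S] = 35.6 * 0.24 = 8.54 Erlangs

8.54 Erlangs


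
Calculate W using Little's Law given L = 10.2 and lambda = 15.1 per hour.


W = L / lambda = 10.2 / 15.1 = 0.6755 hours

0.6755 hours


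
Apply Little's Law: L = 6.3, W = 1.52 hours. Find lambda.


lambda = L / W = 6.3 / 1.52 = 4.14 per hour

4.14 per hour


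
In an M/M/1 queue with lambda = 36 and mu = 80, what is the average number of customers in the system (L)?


rho = 36/80; L = rho/(1-rho) = 0.82

0.82


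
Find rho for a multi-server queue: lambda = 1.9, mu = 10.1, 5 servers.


rho = lambda / (c * mu) = 1.9 / (5 * 10.1) = 0.0376

0.0376


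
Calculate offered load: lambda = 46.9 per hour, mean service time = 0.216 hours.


Offered load a = lambda * E[S] = 46.9 * 0.216 = 10.13 Erlangs

10.13 Erlangs


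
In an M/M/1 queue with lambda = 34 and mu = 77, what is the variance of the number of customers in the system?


rho = 34/77; Var(N) = rho/(1-rho)^2 = 1.42

1.42


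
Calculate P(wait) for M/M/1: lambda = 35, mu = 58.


P(wait) = rho = lambda/mu = 35/58 = 0.6034

0.6034


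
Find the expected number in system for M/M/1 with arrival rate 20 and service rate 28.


rho = 20/28; L = rho/(1-rho) = 2.5

2.5


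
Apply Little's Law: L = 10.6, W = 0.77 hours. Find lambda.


lambda = L / W = 10.6 / 0.77 = 13.77 per hour

13.77 per hour


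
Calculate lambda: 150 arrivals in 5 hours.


lambda = total arrivals / time = 150 / 5 = 30.0 per hour

30.0 per hour


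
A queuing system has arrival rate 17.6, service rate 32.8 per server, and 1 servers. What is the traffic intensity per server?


rho = lambda / (c * mu) = 17.6 / (1 * 32.8) = 0.5366

0.5366


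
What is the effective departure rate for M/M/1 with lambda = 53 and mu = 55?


For a stable queue (lambda < mu), throughput = lambda = 53 per hour

53 per hour


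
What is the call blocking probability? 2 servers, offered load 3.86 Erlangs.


B(N,A) = (A^N/N!) / sum(A^k/k!, k=0..N) with N=2, A=3.86 = 0.6052

0.6052


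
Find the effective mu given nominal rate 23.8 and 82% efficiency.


Effective rate = mu * efficiency = 23.8 * 0.82 = 19.52 per hour

19.52 per hour


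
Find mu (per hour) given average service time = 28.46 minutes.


mu = 60 / avg_service_time = 60 / 28.46 = 2.11 per hour

2.11 per hour


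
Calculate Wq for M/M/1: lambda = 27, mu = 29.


rho = 27/29; Wq = rho/(mu - lambda) = 0.4655 hours

0.4655 hours


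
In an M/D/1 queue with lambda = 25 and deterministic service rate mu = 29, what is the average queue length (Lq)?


M/D/1: Lq = rho^2 / (2*(1-rho)) where rho = 25/29; Lq = 2.69

2.69


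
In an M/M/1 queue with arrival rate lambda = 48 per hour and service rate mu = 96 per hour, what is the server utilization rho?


rho = lambda/mu = 48/96 = 0.5

0.5


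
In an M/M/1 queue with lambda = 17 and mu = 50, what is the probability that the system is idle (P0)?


P0 = 1 - rho = 1 - 17/50 = 0.66

0.66


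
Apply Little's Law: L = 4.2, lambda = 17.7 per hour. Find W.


W = L / lambda = 4.2 / 17.7 = 0.2373 hours

0.2373 hours


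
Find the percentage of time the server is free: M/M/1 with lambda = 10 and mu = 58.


Idle fraction = (1 - rho) * 100 = (1 - 10/58) * 100 = 82.8%

82.8%


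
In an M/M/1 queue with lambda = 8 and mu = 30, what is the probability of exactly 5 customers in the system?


rho = 8/30; P(n) = (1-rho)*rho^n = (1-8/30)*(8/30)^5 = 0.001

0.001


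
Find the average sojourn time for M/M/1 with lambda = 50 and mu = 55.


W = 1/(mu - lambda) = 1/(55 - 50) = 0.2 hours

0.2 hours


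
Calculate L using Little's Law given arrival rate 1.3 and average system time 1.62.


L = lambda * W = 1.3 * 1.62 = 2.11

2.11


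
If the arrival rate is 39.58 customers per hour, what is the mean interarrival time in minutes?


Mean interarrival time = 60/lambda = 60/39.58 = 1.52 minutes

1.52 minutes


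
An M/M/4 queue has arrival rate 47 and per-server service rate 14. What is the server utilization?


rho = lambda/(c*mu) = 47/(4*14) = 0.8393

0.8393


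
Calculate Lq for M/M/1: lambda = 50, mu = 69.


rho = 50/69; Lq = rho^2/(1-rho) = 1.91

1.91


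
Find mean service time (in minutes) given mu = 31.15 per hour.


Mean service time = 60/mu = 60/31.15 = 1.93 minutes

1.93 minutes


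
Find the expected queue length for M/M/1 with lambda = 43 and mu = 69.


rho = 43/69; Lq = rho^2/(1-rho) = 1.03

1.03


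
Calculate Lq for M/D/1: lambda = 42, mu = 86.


M/D/1: Lq = rho^2 / (2*(1-rho)) where rho = 42/86; Lq = 0.23

0.23


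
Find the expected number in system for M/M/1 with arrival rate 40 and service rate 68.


rho = 40/68; L = rho/(1-rho) = 1.43

1.43


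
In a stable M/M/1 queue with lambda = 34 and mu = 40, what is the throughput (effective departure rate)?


For a stable queue (lambda < mu), throughput = lambda = 34 per hour

34 per hour


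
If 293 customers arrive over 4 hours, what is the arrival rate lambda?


lambda = total arrivals / time = 293 / 4 = 73.25 per hour

73.25 per hour


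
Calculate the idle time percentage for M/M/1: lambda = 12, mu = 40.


Idle fraction = (1 - rho) * 100 = (1 - 12/40) * 100 = 70.0%

70.0%


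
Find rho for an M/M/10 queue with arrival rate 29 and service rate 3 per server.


rho = lambda/(c*mu) = 29/(10*3) = 0.9667

0.9667


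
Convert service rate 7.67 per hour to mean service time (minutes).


Mean service time = 60/mu = 60/7.67 = 7.82 minutes

7.82 minutes


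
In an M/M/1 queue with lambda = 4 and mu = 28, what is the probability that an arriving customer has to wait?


P(wait) = rho = lambda/mu = 4/28 = 0.1429

0.1429


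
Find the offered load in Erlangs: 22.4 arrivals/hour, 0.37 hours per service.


Offered load a = lambda * E[S] = 22.4 * 0.37 = 8.29 Erlangs

8.29 Erlangs


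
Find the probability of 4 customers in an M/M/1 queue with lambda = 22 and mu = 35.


rho = 22/35; P(n) = (1-rho)*rho^n = (1-22/35)*(22/35)^4 = 0.058

0.058


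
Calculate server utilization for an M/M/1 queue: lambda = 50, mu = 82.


rho = lambda/mu = 50/82 = 0.6098

0.6098


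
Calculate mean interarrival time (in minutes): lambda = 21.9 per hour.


Mean interarrival time = 60/lambda = 60/21.9 = 2.74 minutes

2.74 minutes


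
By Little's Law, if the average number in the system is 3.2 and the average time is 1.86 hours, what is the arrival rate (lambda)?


lambda = L / W = 3.2 / 1.86 = 1.72 per hour

1.72 per hour


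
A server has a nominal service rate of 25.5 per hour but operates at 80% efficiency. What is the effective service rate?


Effective rate = mu * efficiency = 25.5 * 0.8 = 20.4 per hour

20.4 per hour


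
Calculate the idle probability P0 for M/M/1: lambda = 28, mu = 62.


P0 = 1 - rho = 1 - 28/62 = 0.5484

0.5484


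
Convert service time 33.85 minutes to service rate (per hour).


mu = 60 / avg_service_time = 60 / 33.85 = 1.77 per hour

1.77 per hour


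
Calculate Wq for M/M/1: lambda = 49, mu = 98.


rho = 49/98; Wq = rho/(mu - lambda) = 0.0102 hours

0.0102 hours


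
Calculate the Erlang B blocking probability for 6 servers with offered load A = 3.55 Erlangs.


B(N,A) = (A^N/N!) / sum(A^k/k!, k=0..N) with N=6, A=3.55 = 0.0858

0.0858


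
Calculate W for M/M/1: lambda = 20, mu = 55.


W = 1/(mu - lambda) = 1/(55 - 20) = 0.0286 hours

0.0286 hours


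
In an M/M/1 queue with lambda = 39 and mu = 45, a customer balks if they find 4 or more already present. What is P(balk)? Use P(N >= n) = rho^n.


P(N >= 4) = rho^4 = (39/45)^4 = 0.5642

0.5642


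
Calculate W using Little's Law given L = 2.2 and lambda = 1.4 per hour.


W = L / lambda = 2.2 / 1.4 = 1.5714 hours

1.5714 hours


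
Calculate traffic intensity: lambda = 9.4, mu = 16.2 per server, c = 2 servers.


rho = lambda / (c * mu) = 9.4 / (2 * 16.2) = 0.2901

0.2901


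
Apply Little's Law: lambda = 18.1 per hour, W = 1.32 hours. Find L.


L = lambda * W = 18.1 * 1.32 = 23.89

23.89


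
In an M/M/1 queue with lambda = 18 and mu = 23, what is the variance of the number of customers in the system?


rho = 18/23; Var(N) = rho/(1-rho)^2 = 16.56

16.56


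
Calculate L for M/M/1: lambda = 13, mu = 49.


rho = 13/49; L = rho/(1-rho) = 0.36

0.36


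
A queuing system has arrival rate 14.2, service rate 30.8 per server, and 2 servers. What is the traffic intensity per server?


rho = lambda / (c * mu) = 14.2 / (2 * 30.8) = 0.2305

0.2305


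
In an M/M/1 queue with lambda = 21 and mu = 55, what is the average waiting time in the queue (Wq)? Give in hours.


rho = 21/55; Wq = rho/(mu - lambda) = 0.0112 hours

0.0112 hours


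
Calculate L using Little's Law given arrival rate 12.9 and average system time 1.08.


L = lambda * W = 12.9 * 1.08 = 13.93

13.93


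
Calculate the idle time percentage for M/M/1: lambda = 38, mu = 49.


Idle fraction = (1 - rho) * 100 = (1 - 38/49) * 100 = 22.4%

22.4%


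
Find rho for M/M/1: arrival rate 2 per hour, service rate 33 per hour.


rho = lambda/mu = 2/33 = 0.0606

0.0606


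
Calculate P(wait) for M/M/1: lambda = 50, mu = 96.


P(wait) = rho = lambda/mu = 50/96 = 0.5208

0.5208


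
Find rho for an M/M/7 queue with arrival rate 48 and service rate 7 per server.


rho = lambda/(c*mu) = 48/(7*7) = 0.9796

0.9796


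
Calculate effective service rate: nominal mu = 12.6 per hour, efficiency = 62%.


Effective rate = mu * efficiency = 12.6 * 0.62 = 7.81 per hour

7.81 per hour


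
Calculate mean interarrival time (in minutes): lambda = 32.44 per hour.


Mean interarrival time = 60/lambda = 60/32.44 = 1.85 minutes

1.85 minutes


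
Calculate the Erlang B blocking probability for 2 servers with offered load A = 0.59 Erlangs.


B(N,A) = (A^N/N!) / sum(A^k/k!, k=0..N) with N=2, A=0.59 = 0.0987

0.0987


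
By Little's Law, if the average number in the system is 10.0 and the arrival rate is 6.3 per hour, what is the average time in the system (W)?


W = L / lambda = 10.0 / 6.3 = 1.5873 hours

1.5873 hours


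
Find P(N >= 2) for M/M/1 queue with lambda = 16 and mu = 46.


P(N >= 2) = rho^2 = (16/46)^2 = 0.121

0.121


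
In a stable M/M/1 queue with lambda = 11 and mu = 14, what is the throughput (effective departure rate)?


For a stable queue (lambda < mu), throughput = lambda = 11 per hour

11 per hour


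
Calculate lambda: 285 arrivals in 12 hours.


lambda = total arrivals / time = 285 / 12 = 23.75 per hour

23.75 per hour


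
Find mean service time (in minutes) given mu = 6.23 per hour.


Mean service time = 60/mu = 60/6.23 = 9.63 minutes

9.63 minutes


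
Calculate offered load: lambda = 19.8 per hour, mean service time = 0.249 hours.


Offered load a = lambda * E[S] = 19.8 * 0.249 = 4.93 Erlangs

4.93 Erlangs


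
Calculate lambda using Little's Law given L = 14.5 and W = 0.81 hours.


lambda = L / W = 14.5 / 0.81 = 17.9 per hour

17.9 per hour


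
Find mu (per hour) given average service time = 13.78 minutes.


mu = 60 / avg_service_time = 60 / 13.78 = 4.35 per hour

4.35 per hour


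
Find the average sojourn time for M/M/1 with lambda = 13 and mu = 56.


W = 1/(mu - lambda) = 1/(56 - 13) = 0.0233 hours

0.0233 hours


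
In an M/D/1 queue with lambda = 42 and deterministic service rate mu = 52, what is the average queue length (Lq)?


M/D/1: Lq = rho^2 / (2*(1-rho)) where rho = 42/52; Lq = 1.7

1.7


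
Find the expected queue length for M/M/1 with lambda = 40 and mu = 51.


rho = 40/51; Lq = rho^2/(1-rho) = 2.85

2.85


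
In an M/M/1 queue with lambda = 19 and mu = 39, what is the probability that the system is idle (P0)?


P0 = 1 - rho = 1 - 19/39 = 0.5128

0.5128


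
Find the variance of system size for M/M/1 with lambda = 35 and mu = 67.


rho = 35/67; Var(N) = rho/(1-rho)^2 = 2.29

2.29


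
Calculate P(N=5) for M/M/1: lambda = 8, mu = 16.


rho = 8/16; P(n) = (1-rho)*rho^n = (1-8/16)*(8/16)^5 = 0.0156

0.0156


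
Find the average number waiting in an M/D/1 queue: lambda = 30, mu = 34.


M/D/1: Lq = rho^2 / (2*(1-rho)) where rho = 30/34; Lq = 3.31

3.31


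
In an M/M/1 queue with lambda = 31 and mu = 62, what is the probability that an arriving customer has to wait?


P(wait) = rho = lambda/mu = 31/62 = 0.5

0.5


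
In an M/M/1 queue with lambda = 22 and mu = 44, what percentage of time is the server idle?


Idle fraction = (1 - rho) * 100 = (1 - 22/44) * 100 = 50.0%

50.0%


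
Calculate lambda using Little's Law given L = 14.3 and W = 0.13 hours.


lambda = L / W = 14.3 / 0.13 = 110.0 per hour

110.0 per hour


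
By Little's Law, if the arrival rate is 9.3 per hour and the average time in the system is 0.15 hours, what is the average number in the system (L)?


L = lambda * W = 9.3 * 0.15 = 1.4

1.4


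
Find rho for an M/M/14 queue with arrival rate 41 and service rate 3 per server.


rho = lambda/(c*mu) = 41/(14*3) = 0.9762

0.9762


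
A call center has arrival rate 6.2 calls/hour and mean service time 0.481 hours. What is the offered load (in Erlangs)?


Offered load a = lambda * E[S] = 6.2 * 0.481 = 2.98 Erlangs

2.98 Erlangs


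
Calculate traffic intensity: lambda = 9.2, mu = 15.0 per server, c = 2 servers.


rho = lambda / (c * mu) = 9.2 / (2 * 15.0) = 0.3067

0.3067


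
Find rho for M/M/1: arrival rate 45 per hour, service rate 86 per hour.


rho = lambda/mu = 45/86 = 0.5233

0.5233


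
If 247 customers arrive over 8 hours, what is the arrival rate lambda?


lambda = total arrivals / time = 247 / 8 = 30.88 per hour

30.88 per hour


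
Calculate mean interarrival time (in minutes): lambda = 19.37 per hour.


Mean interarrival time = 60/lambda = 60/19.37 = 3.1 minutes

3.1 minutes


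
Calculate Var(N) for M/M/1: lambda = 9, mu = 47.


rho = 9/47; Var(N) = rho/(1-rho)^2 = 0.29

0.29


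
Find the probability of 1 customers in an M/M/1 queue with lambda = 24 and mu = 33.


rho = 24/33; P(n) = (1-rho)*rho^n = (1-24/33)*(24/33)^1 = 0.1983

0.1983


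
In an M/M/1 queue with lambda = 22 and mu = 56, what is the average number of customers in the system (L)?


rho = 22/56; L = rho/(1-rho) = 0.65

0.65


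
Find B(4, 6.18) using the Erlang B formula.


B(N,A) = (A^N/N!) / sum(A^k/k!, k=0..N) with N=4, A=6.18 = 0.4809

0.4809


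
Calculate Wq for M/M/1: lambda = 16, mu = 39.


rho = 16/39; Wq = rho/(mu - lambda) = 0.0178 hours

0.0178 hours


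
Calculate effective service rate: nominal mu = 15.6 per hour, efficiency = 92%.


Effective rate = mu * efficiency = 15.6 * 0.92 = 14.35 per hour

14.35 per hour


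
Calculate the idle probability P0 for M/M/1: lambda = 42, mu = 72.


P0 = 1 - rho = 1 - 42/72 = 0.4167

0.4167


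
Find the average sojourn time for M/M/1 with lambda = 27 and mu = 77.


W = 1/(mu - lambda) = 1/(77 - 27) = 0.02 hours

0.02 hours


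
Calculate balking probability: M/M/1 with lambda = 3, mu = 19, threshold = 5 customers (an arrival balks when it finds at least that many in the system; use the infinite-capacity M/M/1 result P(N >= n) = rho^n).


P(N >= 5) = rho^5 = (3/19)^5 = 0.0001

0.0001


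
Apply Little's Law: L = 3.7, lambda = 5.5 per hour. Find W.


W = L / lambda = 3.7 / 5.5 = 0.6727 hours

0.6727 hours


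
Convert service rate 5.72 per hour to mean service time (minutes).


Mean service time = 60/mu = 60/5.72 = 10.49 minutes

10.49 minutes


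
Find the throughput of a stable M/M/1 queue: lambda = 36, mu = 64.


For a stable queue (lambda < mu), throughput = lambda = 36 per hour

36 per hour


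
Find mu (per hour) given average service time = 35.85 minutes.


mu = 60 / avg_service_time = 60 / 35.85 = 1.67 per hour

1.67 per hour


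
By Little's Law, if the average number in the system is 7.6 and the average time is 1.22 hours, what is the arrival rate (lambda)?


lambda = L / W = 7.6 / 1.22 = 6.23 per hour

6.23 per hour


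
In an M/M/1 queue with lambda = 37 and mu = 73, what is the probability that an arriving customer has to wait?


P(wait) = rho = lambda/mu = 37/73 = 0.5068

0.5068


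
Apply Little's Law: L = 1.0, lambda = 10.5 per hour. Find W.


W = L / lambda = 1.0 / 10.5 = 0.0952 hours

0.0952 hours


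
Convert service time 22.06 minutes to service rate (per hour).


mu = 60 / avg_service_time = 60 / 22.06 = 2.72 per hour

2.72 per hour


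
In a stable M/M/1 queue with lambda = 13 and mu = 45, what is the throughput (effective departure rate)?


For a stable queue (lambda < mu), throughput = lambda = 13 per hour

13 per hour


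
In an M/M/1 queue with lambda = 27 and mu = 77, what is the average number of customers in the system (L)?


rho = 27/77; L = rho/(1-rho) = 0.54

0.54


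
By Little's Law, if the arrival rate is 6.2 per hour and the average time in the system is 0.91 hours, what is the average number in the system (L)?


L = lambda * W = 6.2 * 0.91 = 5.64

5.64


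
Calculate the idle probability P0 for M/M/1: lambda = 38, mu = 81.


P0 = 1 - rho = 1 - 38/81 = 0.5309

0.5309


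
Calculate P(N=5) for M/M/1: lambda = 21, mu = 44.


rho = 21/44; P(n) = (1-rho)*rho^n = (1-21/44)*(21/44)^5 = 0.0129

0.0129


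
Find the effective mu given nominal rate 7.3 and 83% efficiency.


Effective rate = mu * efficiency = 7.3 * 0.83 = 6.06 per hour

6.06 per hour


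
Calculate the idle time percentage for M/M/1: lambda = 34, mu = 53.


Idle fraction = (1 - rho) * 100 = (1 - 34/53) * 100 = 35.8%

35.8%


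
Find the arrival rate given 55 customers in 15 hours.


lambda = total arrivals / time = 55 / 15 = 3.67 per hour

3.67 per hour


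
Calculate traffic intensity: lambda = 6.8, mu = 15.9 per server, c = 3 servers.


rho = lambda / (c * mu) = 6.8 / (3 * 15.9) = 0.1426

0.1426


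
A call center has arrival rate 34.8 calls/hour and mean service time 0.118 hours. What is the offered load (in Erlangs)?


Offered load a = lambda * E[S] = 34.8 * 0.118 = 4.11 Erlangs

4.11 Erlangs


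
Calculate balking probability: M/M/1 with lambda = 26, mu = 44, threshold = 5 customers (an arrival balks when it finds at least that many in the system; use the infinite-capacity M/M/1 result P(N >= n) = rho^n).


P(N >= 5) = rho^5 = (26/44)^5 = 0.072

0.072


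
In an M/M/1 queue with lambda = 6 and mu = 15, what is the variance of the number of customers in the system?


rho = 6/15; Var(N) = rho/(1-rho)^2 = 1.11

1.11


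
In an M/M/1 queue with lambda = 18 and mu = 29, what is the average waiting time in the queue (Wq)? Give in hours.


rho = 18/29; Wq = rho/(mu - lambda) = 0.0564 hours

0.0564 hours


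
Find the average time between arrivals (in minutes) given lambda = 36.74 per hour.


Mean interarrival time = 60/lambda = 60/36.74 = 1.63 minutes

1.63 minutes


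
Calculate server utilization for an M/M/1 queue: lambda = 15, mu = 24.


rho = lambda/mu = 15/24 = 0.625

0.625


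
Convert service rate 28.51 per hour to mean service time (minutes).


Mean service time = 60/mu = 60/28.51 = 2.1 minutes

2.1 minutes


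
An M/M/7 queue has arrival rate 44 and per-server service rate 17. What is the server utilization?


rho = lambda/(c*mu) = 44/(7*17) = 0.3697

0.3697


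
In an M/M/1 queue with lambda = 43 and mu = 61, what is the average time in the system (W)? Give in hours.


W = 1/(mu - lambda) = 1/(61 - 43) = 0.0556 hours

0.0556 hours


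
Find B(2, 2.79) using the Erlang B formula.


B(N,A) = (A^N/N!) / sum(A^k/k!, k=0..N) with N=2, A=2.79 = 0.5066

0.5066


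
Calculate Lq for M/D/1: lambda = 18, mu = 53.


M/D/1: Lq = rho^2 / (2*(1-rho)) where rho = 18/53; Lq = 0.09

0.09


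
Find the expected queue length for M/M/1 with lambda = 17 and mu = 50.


rho = 17/50; Lq = rho^2/(1-rho) = 0.18

0.18


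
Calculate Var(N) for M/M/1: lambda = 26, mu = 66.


rho = 26/66; Var(N) = rho/(1-rho)^2 = 1.07

1.07


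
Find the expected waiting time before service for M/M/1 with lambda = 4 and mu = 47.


rho = 4/47; Wq = rho/(mu - lambda) = 0.002 hours

0.002 hours


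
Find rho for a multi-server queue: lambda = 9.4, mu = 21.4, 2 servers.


rho = lambda / (c * mu) = 9.4 / (2 * 21.4) = 0.2196

0.2196


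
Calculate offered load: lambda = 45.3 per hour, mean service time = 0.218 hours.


Offered load a = lambda * E[S] = 45.3 * 0.218 = 9.88 Erlangs

9.88 Erlangs


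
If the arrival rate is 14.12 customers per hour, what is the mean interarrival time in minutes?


Mean interarrival time = 60/lambda = 60/14.12 = 4.25 minutes

4.25 minutes


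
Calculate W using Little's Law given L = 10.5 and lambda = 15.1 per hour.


W = L / lambda = 10.5 / 15.1 = 0.6954 hours

0.6954 hours


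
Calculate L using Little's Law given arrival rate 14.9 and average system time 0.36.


L = lambda * W = 14.9 * 0.36 = 5.36

5.36


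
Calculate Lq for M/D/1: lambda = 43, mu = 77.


M/D/1: Lq = rho^2 / (2*(1-rho)) where rho = 43/77; Lq = 0.35

0.35


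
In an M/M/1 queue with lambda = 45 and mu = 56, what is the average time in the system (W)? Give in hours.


W = 1/(mu - lambda) = 1/(56 - 45) = 0.0909 hours

0.0909 hours


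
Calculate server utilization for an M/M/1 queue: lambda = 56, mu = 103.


rho = lambda/mu = 56/103 = 0.5437

0.5437


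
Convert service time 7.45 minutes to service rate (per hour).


mu = 60 / avg_service_time = 60 / 7.45 = 8.05 per hour

8.05 per hour


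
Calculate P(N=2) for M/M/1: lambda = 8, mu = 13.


rho = 8/13; P(n) = (1-rho)*rho^n = (1-8/13)*(8/13)^2 = 0.1457

0.1457


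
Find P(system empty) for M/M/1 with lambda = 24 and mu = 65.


P0 = 1 - rho = 1 - 24/65 = 0.6308

0.6308


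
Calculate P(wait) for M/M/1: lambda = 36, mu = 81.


P(wait) = rho = lambda/mu = 36/81 = 0.4444

0.4444


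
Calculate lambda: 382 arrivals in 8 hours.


lambda = total arrivals / time = 382 / 8 = 47.75 per hour

47.75 per hour


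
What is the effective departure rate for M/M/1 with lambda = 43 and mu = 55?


For a stable queue (lambda < mu), throughput = lambda = 43 per hour

43 per hour


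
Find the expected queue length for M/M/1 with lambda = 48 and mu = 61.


rho = 48/61; Lq = rho^2/(1-rho) = 2.91

2.91


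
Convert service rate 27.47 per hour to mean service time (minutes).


Mean service time = 60/mu = 60/27.47 = 2.18 minutes

2.18 minutes


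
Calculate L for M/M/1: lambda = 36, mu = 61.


rho = 36/61; L = rho/(1-rho) = 1.44

1.44


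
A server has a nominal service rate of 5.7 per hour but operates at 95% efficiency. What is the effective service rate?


Effective rate = mu * efficiency = 5.7 * 0.95 = 5.42 per hour

5.42 per hour


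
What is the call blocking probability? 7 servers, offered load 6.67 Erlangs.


B(N,A) = (A^N/N!) / sum(A^k/k!, k=0..N) with N=7, A=6.67 = 0.2282

0.2282


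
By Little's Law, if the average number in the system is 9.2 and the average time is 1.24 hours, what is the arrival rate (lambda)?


lambda = L / W = 9.2 / 1.24 = 7.42 per hour

7.42 per hour


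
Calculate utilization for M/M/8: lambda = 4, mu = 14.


rho = lambda/(c*mu) = 4/(8*14) = 0.0357

0.0357


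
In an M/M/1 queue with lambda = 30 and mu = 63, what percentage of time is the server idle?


Idle fraction = (1 - rho) * 100 = (1 - 30/63) * 100 = 52.4%

52.4%


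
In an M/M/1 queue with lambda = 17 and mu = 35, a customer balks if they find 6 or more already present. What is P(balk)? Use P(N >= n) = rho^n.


P(N >= 6) = rho^6 = (17/35)^6 = 0.0131

0.0131


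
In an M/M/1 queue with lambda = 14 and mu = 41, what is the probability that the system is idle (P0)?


P0 = 1 - rho = 1 - 14/41 = 0.6585

0.6585


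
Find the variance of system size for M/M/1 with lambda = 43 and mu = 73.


rho = 43/73; Var(N) = rho/(1-rho)^2 = 3.49

3.49


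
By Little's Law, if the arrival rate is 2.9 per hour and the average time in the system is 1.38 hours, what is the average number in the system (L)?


L = lambda * W = 2.9 * 1.38 = 4.0

4.0


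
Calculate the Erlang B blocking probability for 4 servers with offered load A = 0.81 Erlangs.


B(N,A) = (A^N/N!) / sum(A^k/k!, k=0..N) with N=4, A=0.81 = 0.008

0.008


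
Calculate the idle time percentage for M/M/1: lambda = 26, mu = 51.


Idle fraction = (1 - rho) * 100 = (1 - 26/51) * 100 = 49.0%

49.0%


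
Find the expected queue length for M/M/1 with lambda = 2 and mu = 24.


rho = 2/24; Lq = rho^2/(1-rho) = 0.01

0.01


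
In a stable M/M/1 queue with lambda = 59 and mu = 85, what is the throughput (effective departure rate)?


For a stable queue (lambda < mu), throughput = lambda = 59 per hour

59 per hour


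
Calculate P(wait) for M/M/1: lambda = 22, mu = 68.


P(wait) = rho = lambda/mu = 22/68 = 0.3235

0.3235


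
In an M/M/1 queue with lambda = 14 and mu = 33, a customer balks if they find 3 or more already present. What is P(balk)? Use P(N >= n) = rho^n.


P(N >= 3) = rho^3 = (14/33)^3 = 0.0764

0.0764


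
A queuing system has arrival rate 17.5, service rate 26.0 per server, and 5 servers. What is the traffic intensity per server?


rho = lambda / (c * mu) = 17.5 / (5 * 26.0) = 0.1346

0.1346


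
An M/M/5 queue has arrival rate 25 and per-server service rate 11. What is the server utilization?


rho = lambda/(c*mu) = 25/(5*11) = 0.4545

0.4545


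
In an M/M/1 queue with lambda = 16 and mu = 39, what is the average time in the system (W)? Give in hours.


W = 1/(mu - lambda) = 1/(39 - 16) = 0.0435 hours

0.0435 hours


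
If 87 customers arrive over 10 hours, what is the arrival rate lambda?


lambda = total arrivals / time = 87 / 10 = 8.7 per hour

8.7 per hour


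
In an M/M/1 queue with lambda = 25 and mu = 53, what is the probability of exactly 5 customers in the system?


rho = 25/53; P(n) = (1-rho)*rho^n = (1-25/53)*(25/53)^5 = 0.0123

0.0123


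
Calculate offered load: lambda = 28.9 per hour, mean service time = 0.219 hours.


Offered load a = lambda * E[S] = 28.9 * 0.219 = 6.33 Erlangs

6.33 Erlangs


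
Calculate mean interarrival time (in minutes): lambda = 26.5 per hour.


Mean interarrival time = 60/lambda = 60/26.5 = 2.26 minutes

2.26 minutes


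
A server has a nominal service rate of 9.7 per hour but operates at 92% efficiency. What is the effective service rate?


Effective rate = mu * efficiency = 9.7 * 0.92 = 8.92 per hour

8.92 per hour


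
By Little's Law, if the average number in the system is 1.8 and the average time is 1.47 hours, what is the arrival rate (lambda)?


lambda = L / W = 1.8 / 1.47 = 1.22 per hour

1.22 per hour


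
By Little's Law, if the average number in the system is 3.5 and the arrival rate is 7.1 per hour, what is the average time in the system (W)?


W = L / lambda = 3.5 / 7.1 = 0.493 hours

0.493 hours


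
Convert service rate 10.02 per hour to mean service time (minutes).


Mean service time = 60/mu = 60/10.02 = 5.99 minutes

5.99 minutes


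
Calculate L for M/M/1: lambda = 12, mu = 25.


rho = 12/25; L = rho/(1-rho) = 0.92

0.92


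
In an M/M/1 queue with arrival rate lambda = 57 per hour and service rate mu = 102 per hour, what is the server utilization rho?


rho = lambda/mu = 57/102 = 0.5588

0.5588


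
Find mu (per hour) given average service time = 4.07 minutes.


mu = 60 / avg_service_time = 60 / 4.07 = 14.74 per hour

14.74 per hour


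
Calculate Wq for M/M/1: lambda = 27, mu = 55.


rho = 27/55; Wq = rho/(mu - lambda) = 0.0175 hours

0.0175 hours


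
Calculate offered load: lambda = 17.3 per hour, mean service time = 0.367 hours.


Offered load a = lambda * E[S] = 17.3 * 0.367 = 6.35 Erlangs

6.35 Erlangs


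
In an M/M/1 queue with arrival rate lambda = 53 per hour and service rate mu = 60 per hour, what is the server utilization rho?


rho = lambda/mu = 53/60 = 0.8833

0.8833


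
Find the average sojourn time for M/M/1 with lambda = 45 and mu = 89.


W = 1/(mu - lambda) = 1/(89 - 45) = 0.0227 hours

0.0227 hours


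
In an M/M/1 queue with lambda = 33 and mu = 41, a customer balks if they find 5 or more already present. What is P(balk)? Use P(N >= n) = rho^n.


P(N >= 5) = rho^5 = (33/41)^5 = 0.3378

0.3378
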